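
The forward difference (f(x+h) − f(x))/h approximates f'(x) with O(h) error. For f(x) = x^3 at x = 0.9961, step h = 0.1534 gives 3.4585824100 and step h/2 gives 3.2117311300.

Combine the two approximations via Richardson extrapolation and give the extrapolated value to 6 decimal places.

2.964880

The method has order 1: 2^1 = 2.
Difference of the inputs: 3.2117311300 − 3.4585824100 = -0.2468512800
Divide by 2^1 − 1 = 1: (-0.2468512800)/1 = -0.2468512800
R = 3.2117311300 − 0.2468512800 = 2.9648798500
Correction |R − A(h/2)| = 2.469e-01; gap |A(h/2) − A(h)| = 2.469e-01.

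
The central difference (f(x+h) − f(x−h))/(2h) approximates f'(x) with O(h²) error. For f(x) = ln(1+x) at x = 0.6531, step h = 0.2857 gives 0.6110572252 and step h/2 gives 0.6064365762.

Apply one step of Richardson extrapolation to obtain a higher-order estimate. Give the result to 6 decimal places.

Leading term ∝ h^2; use weight 4 = 2^2.
4*0.6064365762 = 2.4257463048; 2.4257463048 − 0.6110572252 = 1.8146890796
Denominator 4 − 1 = 3.
So the Richardson estimate is 0.6048963599.

0.604896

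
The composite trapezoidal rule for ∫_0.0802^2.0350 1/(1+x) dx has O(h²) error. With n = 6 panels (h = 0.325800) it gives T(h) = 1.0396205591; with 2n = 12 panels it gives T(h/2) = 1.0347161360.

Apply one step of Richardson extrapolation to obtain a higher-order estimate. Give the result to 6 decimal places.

1.033081

Order 2 gives 2^r = 4 and 2^r − 1 = 3.
Difference of the inputs: 1.0347161360 − 1.0396205591 = -0.0049044231
Divide by 2^2 − 1 = 3: (-0.0049044231)/3 = -0.0016348077
R = A(h/2) + (A(h/2) − A(h))/3 = 1.0347161360 − 0.0016348077 = 1.0330813283
Correction |R − A(h/2)| = 1.635e-03; gap |A(h/2) − A(h)| = 4.904e-03.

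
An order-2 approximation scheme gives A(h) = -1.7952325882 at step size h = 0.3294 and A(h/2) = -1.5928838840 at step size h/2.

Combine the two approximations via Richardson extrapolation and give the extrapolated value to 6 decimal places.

-1.525434

Leading term ∝ h^2; use weight 4 = 2^2.
Numerator 4×A(h/2) − A(h) = 4×(-1.5928838840) − (-1.7952325882) = -4.5763029478
Extrapolated: (-4.5763029478) / 3 = -1.5254343159
Gap between inputs: 2.023e-01; correction applied: +0.0674495681.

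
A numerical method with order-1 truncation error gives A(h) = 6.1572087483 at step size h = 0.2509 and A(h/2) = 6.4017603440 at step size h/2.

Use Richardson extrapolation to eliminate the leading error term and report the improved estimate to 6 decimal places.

Method order is 1; weight 2^1 = 2.
A(h/2) − A(h) = 6.4017603440 − 6.1572087483 = 0.2445515957
Correction (A(h/2) − A(h))/(2 − 1) = 0.2445515957/1 = 0.2445515957
R = 6.4017603440 + 0.2445515957 = 6.6463119397

6.646312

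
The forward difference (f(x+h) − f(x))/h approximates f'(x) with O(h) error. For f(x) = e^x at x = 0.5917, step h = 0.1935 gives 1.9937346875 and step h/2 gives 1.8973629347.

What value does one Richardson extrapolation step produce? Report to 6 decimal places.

1.800991

With r = 1 the leading error scales as h^1, so the weight is 2^1 = 2.
Weighted: 3.7947258694 − 1.9937346875 = 1.8009911819
1.8009911819 ÷ 1 = 1.8009911819
Shift from A(h/2): −0.0963717528.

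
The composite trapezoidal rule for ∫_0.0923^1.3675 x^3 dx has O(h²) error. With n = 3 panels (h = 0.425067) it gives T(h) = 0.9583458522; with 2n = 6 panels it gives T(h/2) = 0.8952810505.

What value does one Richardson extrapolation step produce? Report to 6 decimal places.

Order 2 gives 2^r = 4 and 2^r − 1 = 3.
4*0.8952810505 = 3.5811242020; 3.5811242020 − 0.9583458522 = 2.6227783498
(4*0.8952810505 − 0.9583458522)/(4 − 1) = 0.8742594499
Correction |R − A(h/2)| = 2.102e-02; gap |A(h/2) − A(h)| = 6.306e-02.

0.874259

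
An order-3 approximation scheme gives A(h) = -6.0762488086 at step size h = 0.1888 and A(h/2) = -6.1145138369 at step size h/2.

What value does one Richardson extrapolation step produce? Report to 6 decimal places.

Leading term ∝ h^3; use weight 8 = 2^3.
Weighted: (-48.9161106952) − (-6.0762488086) = -42.8398618866
(-42.8398618866) ÷ 7 = -6.1199802695
Shift from A(h/2): −0.0054664326.

-6.119980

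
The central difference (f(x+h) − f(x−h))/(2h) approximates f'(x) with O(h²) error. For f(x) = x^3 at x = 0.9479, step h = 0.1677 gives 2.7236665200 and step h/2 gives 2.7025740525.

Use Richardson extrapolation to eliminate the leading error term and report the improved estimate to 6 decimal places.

Method order is 2; weight 2^2 = 4.
Top: 4(2.7025740525) − (2.7236665200) = 8.0866296900
(4*2.7025740525 − 2.7236665200)/(4 − 1) = 2.6955432300
Correction |R − A(h/2)| = 7.031e-03; gap |A(h/2) − A(h)| = 2.109e-02.

2.695543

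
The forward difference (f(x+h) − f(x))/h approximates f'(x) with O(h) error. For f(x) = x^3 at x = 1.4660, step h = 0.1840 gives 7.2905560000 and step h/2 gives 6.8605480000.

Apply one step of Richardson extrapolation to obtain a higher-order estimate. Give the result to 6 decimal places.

6.430540

r = 1, so 2^r = 2.
Difference of the inputs: 6.8605480000 − 7.2905560000 = -0.4300080000
Correction (A(h/2) − A(h))/(2 − 1) = (-0.4300080000)/1 = -0.4300080000
R = 6.8605480000 − 0.4300080000 = 6.4305400000
Shift from A(h/2): −0.4300080000.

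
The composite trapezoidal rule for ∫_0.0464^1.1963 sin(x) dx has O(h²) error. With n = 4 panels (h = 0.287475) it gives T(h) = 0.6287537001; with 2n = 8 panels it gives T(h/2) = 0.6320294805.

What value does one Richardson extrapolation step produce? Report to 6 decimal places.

0.633121

Error is O(h^2); halving h shrinks it by 2^2 = 4.
2^2 × A(h/2) = 2.5281179220; minus A(h) gives 1.8993642219.
Denominator 4 − 1 = 3.
Result: 0.6331214073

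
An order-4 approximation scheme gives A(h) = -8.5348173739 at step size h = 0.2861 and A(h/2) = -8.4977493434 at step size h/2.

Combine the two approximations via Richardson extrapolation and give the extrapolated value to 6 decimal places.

-8.495278

Error is O(h^4); halving h shrinks it by 2^4 = 16.
Numerator 16×A(h/2) − A(h) = 16×(-8.4977493434) − (-8.5348173739) = -127.4291721205
(16×(-8.4977493434) − (-8.5348173739))/(16 − 1) = -8.4952781414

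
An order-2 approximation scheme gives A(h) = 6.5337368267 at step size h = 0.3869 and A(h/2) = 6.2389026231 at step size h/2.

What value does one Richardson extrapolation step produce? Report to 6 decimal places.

The method has order 2: 2^2 = 4.
4*6.2389026231 − 6.5337368267 = 18.4218736657
R = 18.4218736657/3 = 6.1406245552

6.140625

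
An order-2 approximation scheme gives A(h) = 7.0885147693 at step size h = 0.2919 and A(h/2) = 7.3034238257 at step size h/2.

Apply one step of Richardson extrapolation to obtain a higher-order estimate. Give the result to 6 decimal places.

7.375060

Error is O(h^2); halving h shrinks it by 2^2 = 4.
Difference of the inputs: 7.3034238257 − 7.0885147693 = 0.2149090564
Divide by 2^2 − 1 = 3: 0.2149090564/3 = 0.0716363521
R = A(h/2) + (A(h/2) − A(h))/3 = 7.3034238257 + 0.0716363521 = 7.3750601778
Shift from A(h/2): +0.0716363521.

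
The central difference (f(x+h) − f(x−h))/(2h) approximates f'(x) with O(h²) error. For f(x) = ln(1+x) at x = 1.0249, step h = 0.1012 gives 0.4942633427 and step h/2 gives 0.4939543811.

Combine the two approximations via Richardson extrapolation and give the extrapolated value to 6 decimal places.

0.493851

Method order is 2; weight 2^2 = 4.
Difference of the inputs: 0.4939543811 − 0.4942633427 = -0.0003089616
Divide by 2^2 − 1 = 3: (-0.0003089616)/3 = -0.0001029872
R = 0.4939543811 − 0.0001029872 = 0.4938513939
Gap between inputs: 3.090e-04; correction applied: −0.0001029872.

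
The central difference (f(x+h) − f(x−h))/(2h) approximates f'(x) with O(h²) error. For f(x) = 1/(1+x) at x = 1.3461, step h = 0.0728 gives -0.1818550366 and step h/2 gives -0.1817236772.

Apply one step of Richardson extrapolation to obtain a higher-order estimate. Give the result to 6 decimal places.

-0.181680

With r = 2 the leading error scales as h^2, so the weight is 2^2 = 4.
Numerator 4*A(h/2) − A(h) = 4*(-0.1817236772) − (-0.1818550366) = -0.5450396722
Divide by 2^2 − 1 = 3.
Extrapolated: (-0.5450396722) / 3 = -0.1816798907
Correction |R − A(h/2)| = 4.379e-05; gap |A(h/2) − A(h)| = 1.314e-04.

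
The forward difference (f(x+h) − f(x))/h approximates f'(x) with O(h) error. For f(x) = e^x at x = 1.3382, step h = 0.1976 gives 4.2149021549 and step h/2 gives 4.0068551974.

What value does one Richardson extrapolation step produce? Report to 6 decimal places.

3.798808

Leading term ∝ h^1; use weight 2 = 2^1.
2^1*A(h/2) = 8.0137103948; minus A(h) gives 3.7988082399.
(2*4.0068551974 − 4.2149021549)/(2 − 1) = 3.7988082399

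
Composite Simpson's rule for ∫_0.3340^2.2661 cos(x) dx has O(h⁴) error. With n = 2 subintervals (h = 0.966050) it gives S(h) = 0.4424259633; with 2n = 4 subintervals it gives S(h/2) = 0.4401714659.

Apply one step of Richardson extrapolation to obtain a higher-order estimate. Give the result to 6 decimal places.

0.440021

r = 4: numerator weight 16, denominator 15.
2^4·A(h/2) = 7.0427434544; minus A(h) gives 6.6003174911.
Divide by 2^4 − 1 = 15.
So the Richardson estimate is 0.4400211661.
Gap between inputs: 2.254e-03; correction applied: −0.0001502998.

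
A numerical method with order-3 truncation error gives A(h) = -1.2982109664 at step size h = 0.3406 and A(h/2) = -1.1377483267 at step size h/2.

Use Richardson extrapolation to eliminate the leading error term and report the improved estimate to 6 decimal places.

Order 3 gives 2^r = 8 and 2^r − 1 = 7.
Top: 8(-1.1377483267) − (-1.2982109664) = -7.8037756472
Divide by 2^3 − 1 = 7.
(-7.8037756472) ÷ 7 = -1.1148250925

-1.114825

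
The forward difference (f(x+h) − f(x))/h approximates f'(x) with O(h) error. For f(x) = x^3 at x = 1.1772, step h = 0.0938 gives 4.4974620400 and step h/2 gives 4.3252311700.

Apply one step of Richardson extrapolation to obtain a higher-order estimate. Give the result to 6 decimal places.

Error is O(h^1); halving h shrinks it by 2^1 = 2.
Difference of the inputs: 4.3252311700 − 4.4974620400 = -0.1722308700
Divide by 2^1 − 1 = 1: (-0.1722308700)/1 = -0.1722308700
R = 4.3252311700 − 0.1722308700 = 4.1530003000

4.153000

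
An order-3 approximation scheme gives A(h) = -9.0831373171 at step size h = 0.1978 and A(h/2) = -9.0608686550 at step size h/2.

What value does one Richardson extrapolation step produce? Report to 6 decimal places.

With r = 3 the leading error scales as h^3, so the weight is 2^3 = 8.
Difference of the inputs: -9.0608686550 − (-9.0831373171) = 0.0222686621
Correction (A(h/2) − A(h))/(8 − 1) = 0.0222686621/7 = 0.0031812374
R = A(h/2) + (A(h/2) − A(h))/7 = -9.0608686550 + 0.0031812374 = -9.0576874176

-9.057687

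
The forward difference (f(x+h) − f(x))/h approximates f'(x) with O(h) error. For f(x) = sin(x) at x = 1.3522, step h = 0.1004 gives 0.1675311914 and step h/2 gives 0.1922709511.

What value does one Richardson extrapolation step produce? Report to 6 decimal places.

0.217011

With r = 1 the leading error scales as h^1, so the weight is 2^1 = 2.
2*0.1922709511 = 0.3845419022; 0.3845419022 − 0.1675311914 = 0.2170107108
0.2170107108 ÷ 1 = 0.2170107108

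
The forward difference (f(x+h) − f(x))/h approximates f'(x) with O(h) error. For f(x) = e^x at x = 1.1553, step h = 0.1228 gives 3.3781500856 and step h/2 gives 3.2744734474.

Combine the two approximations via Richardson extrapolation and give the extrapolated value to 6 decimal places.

r = 1: numerator weight 2, denominator 1.
Weighted: 6.5489468948 − 3.3781500856 = 3.1707968092
R = 3.1707968092/1 = 3.1707968092

3.170797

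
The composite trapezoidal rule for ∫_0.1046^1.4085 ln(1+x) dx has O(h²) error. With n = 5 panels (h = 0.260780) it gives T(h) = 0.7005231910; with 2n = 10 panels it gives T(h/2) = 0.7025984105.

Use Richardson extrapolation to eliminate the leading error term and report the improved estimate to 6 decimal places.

The method has order 2: 2^2 = 4.
Top: 4(0.7025984105) − (0.7005231910) = 2.1098704510
R = 2.1098704510/3 = 0.7032901503
Shift from A(h/2): +0.0006917398.

0.703290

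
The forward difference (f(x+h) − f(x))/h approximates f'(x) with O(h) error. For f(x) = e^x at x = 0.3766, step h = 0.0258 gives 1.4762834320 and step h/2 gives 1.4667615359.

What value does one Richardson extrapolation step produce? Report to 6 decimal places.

r = 1, so 2^r = 2.
2*1.4667615359 = 2.9335230718; subtract 1.4762834320 → 1.4572396398
(2*1.4667615359 − 1.4762834320)/(2 − 1) = 1.4572396398

1.457240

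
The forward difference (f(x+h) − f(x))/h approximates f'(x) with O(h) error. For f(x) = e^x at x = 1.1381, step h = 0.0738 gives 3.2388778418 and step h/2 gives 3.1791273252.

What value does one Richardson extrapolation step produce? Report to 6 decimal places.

r = 1: numerator weight 2, denominator 1.
Difference of the inputs: 3.1791273252 − 3.2388778418 = -0.0597505166
Divide by 2^1 − 1 = 1: (-0.0597505166)/1 = -0.0597505166
R = A(h/2) + (A(h/2) − A(h))/1 = 3.1791273252 − 0.0597505166 = 3.1193768086

3.119377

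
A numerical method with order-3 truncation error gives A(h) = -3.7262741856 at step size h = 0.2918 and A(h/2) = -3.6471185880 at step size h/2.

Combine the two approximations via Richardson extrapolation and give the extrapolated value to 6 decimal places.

-3.635811

Error is O(h^3); halving h shrinks it by 2^3 = 8.
Difference of the inputs: -3.6471185880 − (-3.7262741856) = 0.0791555976
Divide by 2^3 − 1 = 7: 0.0791555976/7 = 0.0113079425
R = A(h/2) + (A(h/2) − A(h))/7 = -3.6471185880 + 0.0113079425 = -3.6358106455
Gap between inputs: 7.916e-02; correction applied: +0.0113079425.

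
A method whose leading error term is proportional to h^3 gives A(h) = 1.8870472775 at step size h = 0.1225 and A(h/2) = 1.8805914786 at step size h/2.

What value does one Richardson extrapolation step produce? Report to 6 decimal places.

Error is O(h^3); halving h shrinks it by 2^3 = 8.
Numerator 8·A(h/2) − A(h) = 8·1.8805914786 − 1.8870472775 = 13.1576845513
Divide by 2^3 − 1 = 7.
Extrapolated: 13.1576845513 / 7 = 1.8796692216

1.879669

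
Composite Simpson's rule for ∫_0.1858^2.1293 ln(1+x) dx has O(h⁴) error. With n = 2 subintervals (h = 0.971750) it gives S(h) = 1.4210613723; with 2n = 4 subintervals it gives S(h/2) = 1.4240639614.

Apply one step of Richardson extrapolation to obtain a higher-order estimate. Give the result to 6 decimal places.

The method has order 4: 2^4 = 16.
Top: 16(1.4240639614) − (1.4210613723) = 21.3639620101
21.3639620101 ÷ 15 = 1.4242641340
Correction |R − A(h/2)| = 2.002e-04; gap |A(h/2) − A(h)| = 3.003e-03.

1.424264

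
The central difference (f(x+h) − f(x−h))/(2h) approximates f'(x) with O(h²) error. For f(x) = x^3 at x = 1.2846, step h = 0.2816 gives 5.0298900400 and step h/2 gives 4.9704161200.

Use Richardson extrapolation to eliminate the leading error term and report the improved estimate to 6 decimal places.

Leading term ∝ h^2; use weight 4 = 2^2.
4×4.9704161200 = 19.8816644800; 19.8816644800 − 5.0298900400 = 14.8517744400
14.8517744400 ÷ 3 = 4.9505914800
Shift from A(h/2): −0.0198246400.

4.950591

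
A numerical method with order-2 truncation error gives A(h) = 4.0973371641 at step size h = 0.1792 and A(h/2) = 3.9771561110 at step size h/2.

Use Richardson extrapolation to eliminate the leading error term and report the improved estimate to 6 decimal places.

r = 2: numerator weight 4, denominator 3.
4 × 3.9771561110 − 4.0973371641 = 11.8112872799
Denominator 4 − 1 = 3.
11.8112872799 ÷ 3 = 3.9370957600

3.937096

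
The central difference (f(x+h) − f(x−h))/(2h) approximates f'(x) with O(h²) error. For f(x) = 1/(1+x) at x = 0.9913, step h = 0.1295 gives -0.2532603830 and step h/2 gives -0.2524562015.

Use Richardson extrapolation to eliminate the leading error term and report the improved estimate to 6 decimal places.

Leading term ∝ h^2; use weight 4 = 2^2.
4·(-0.2524562015) = -1.0098248060; (-1.0098248060) − (-0.2532603830) = -0.7565644230
(4·(-0.2524562015) − (-0.2532603830))/(4 − 1) = -0.2521881410
Gap between inputs: 8.042e-04; correction applied: +0.0002680605.

-0.252188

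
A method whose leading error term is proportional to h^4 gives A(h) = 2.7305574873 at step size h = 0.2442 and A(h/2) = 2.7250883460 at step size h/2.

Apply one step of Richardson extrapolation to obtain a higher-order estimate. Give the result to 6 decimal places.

2.724724

r = 4: numerator weight 16, denominator 15.
16*2.7250883460 = 43.6014135360; subtract 2.7305574873 → 40.8708560487
Divide by 2^4 − 1 = 15.
40.8708560487 ÷ 15 = 2.7247237366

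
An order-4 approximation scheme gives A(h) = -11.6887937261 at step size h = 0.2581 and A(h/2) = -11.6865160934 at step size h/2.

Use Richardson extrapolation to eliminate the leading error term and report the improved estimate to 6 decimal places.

-11.686364

Method order is 4; weight 2^4 = 16.
16×(-11.6865160934) = -186.9842574944; subtract (-11.6887937261) → -175.2954637683
Denominator 16 − 1 = 15.
(-175.2954637683) ÷ 15 = -11.6863642512
Gap between inputs: 2.278e-03; correction applied: +0.0001518422.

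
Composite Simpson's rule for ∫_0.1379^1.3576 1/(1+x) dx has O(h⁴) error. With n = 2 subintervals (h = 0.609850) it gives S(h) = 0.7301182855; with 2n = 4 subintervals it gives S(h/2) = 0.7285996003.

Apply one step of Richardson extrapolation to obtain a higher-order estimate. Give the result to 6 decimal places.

Order 4 gives 2^r = 16 and 2^r − 1 = 15.
16*0.7285996003 − 0.7301182855 = 10.9274753193
Extrapolated: 10.9274753193 / 15 = 0.7284983546
Correction |R − A(h/2)| = 1.012e-04; gap |A(h/2) − A(h)| = 1.519e-03.

0.728498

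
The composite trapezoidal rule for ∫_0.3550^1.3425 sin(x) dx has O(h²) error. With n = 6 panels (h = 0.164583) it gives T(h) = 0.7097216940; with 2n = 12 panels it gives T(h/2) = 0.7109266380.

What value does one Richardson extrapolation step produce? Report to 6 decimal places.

The method has order 2: 2^2 = 4.
Difference of the inputs: 0.7109266380 − 0.7097216940 = 0.0012049440
Divide by 2^2 − 1 = 3: 0.0012049440/3 = 0.0004016480
R = A(h/2) + (A(h/2) − A(h))/3 = 0.7109266380 + 0.0004016480 = 0.7113282860

0.711328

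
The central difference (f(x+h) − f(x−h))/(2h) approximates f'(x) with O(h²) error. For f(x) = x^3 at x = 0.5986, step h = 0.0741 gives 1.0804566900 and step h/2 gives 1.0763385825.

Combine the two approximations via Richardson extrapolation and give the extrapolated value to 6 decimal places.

1.074966

Leading term ∝ h^2; use weight 4 = 2^2.
4·1.0763385825 = 4.3053543300; 4.3053543300 − 1.0804566900 = 3.2248976400
Denominator 4 − 1 = 3.
Result: 1.0749658800
Correction |R − A(h/2)| = 1.373e-03; gap |A(h/2) − A(h)| = 4.118e-03.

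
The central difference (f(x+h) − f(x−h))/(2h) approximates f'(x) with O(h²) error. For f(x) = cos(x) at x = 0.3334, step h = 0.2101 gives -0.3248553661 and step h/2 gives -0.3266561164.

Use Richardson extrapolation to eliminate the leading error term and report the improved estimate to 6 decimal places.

r = 2: numerator weight 4, denominator 3.
4×(-0.3266561164) = -1.3066244656; (-1.3066244656) − (-0.3248553661) = -0.9817690995
Divide by 2^2 − 1 = 3.
(-0.9817690995) ÷ 3 = -0.3272563665

-0.327256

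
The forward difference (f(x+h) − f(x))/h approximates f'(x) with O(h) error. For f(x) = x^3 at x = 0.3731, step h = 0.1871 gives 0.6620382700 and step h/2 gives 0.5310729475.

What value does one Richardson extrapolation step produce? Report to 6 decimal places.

Leading term ∝ h^1; use weight 2 = 2^1.
Weighted: 1.0621458950 − 0.6620382700 = 0.4001076250
Denominator 2 − 1 = 1.
0.4001076250 ÷ 1 = 0.4001076250
Gap between inputs: 1.310e-01; correction applied: −0.1309653225.

0.400108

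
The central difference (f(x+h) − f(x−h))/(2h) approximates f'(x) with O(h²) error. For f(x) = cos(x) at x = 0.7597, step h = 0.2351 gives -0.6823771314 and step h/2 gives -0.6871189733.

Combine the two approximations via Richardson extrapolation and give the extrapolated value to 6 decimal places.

Order 2 gives 2^r = 4 and 2^r − 1 = 3.
Numerator 4*A(h/2) − A(h) = 4*(-0.6871189733) − (-0.6823771314) = -2.0660987618
(-2.0660987618) ÷ 3 = -0.6886995873

-0.688700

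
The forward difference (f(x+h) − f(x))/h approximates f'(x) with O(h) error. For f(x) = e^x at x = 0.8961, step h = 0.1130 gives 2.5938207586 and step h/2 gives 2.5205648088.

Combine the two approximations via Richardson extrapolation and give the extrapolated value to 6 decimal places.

With r = 1 the leading error scales as h^1, so the weight is 2^1 = 2.
Weighted: 5.0411296176 − 2.5938207586 = 2.4473088590
Denominator 2 − 1 = 1.
Result: 2.4473088590
Gap between inputs: 7.326e-02; correction applied: −0.0732559498.

2.447309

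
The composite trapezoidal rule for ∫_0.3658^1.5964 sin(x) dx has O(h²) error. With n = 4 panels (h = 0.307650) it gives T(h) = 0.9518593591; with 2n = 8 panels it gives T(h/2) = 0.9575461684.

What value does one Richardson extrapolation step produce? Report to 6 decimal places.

0.959442

r = 2, so 2^r = 4.
Numerator 4*A(h/2) − A(h) = 4*0.9575461684 − 0.9518593591 = 2.8783253145
(4*0.9575461684 − 0.9518593591)/(4 − 1) = 0.9594417715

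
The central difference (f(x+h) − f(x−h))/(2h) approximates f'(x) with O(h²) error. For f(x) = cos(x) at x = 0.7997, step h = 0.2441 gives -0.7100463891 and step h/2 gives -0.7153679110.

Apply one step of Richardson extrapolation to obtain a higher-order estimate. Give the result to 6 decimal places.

-0.717142

Order 2 gives 2^r = 4 and 2^r − 1 = 3.
4*(-0.7153679110) = -2.8614716440; subtract (-0.7100463891) → -2.1514252549
Extrapolated: (-2.1514252549) / 3 = -0.7171417516
Correction |R − A(h/2)| = 1.774e-03; gap |A(h/2) − A(h)| = 5.322e-03.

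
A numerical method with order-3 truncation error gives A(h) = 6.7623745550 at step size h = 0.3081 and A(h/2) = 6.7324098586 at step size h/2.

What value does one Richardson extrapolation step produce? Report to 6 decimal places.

6.728129

r = 3, so 2^r = 8.
8·6.7324098586 = 53.8592788688; subtract 6.7623745550 → 47.0969043138
Denominator 8 − 1 = 7.
Result: 6.7281291877
Correction |R − A(h/2)| = 4.281e-03; gap |A(h/2) − A(h)| = 2.996e-02.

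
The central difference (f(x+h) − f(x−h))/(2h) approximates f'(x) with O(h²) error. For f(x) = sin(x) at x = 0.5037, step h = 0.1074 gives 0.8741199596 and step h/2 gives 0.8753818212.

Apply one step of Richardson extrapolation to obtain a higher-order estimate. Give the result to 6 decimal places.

r = 2, so 2^r = 4.
4×0.8753818212 = 3.5015272848; 3.5015272848 − 0.8741199596 = 2.6274073252
Denominator 4 − 1 = 3.
R = 2.6274073252/3 = 0.8758024417
Shift from A(h/2): +0.0004206205.

0.875802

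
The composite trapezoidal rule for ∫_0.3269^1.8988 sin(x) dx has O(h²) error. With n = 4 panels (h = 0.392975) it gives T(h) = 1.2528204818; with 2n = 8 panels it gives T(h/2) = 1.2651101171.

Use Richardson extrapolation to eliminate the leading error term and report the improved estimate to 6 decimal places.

r = 2: numerator weight 4, denominator 3.
4 × 1.2651101171 − 1.2528204818 = 3.8076199866
R = 3.8076199866/3 = 1.2692066622

1.269207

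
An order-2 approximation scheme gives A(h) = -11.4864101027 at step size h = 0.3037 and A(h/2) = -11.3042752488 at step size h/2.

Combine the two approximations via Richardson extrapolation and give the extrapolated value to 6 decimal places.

-11.243564

The method has order 2: 2^2 = 4.
Top: 4(-11.3042752488) − (-11.4864101027) = -33.7306908925
Extrapolated: (-33.7306908925) / 3 = -11.2435636308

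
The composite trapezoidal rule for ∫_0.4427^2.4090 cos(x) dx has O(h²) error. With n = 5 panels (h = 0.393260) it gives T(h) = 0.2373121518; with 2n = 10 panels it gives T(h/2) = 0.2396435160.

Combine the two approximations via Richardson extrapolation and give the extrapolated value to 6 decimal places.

0.240421

r = 2, so 2^r = 4.
4·0.2396435160 = 0.9585740640; subtract 0.2373121518 → 0.7212619122
Denominator 4 − 1 = 3.
(4·0.2396435160 − 0.2373121518)/(4 − 1) = 0.2404206374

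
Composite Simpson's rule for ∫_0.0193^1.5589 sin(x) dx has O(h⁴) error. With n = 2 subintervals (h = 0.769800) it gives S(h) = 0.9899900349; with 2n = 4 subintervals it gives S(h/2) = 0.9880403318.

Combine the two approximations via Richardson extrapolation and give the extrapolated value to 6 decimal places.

0.987910

Method order is 4; weight 2^4 = 16.
2^4 × A(h/2) = 15.8086453088; minus A(h) gives 14.8186552739.
(16 × 0.9880403318 − 0.9899900349)/(16 − 1) = 0.9879103516
Shift from A(h/2): −0.0001299802.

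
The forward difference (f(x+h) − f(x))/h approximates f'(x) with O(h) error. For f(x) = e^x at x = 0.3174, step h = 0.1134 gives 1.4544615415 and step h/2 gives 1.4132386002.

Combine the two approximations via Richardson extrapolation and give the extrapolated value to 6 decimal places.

With r = 1 the leading error scales as h^1, so the weight is 2^1 = 2.
Difference of the inputs: 1.4132386002 − 1.4544615415 = -0.0412229413
Divide by 2^1 − 1 = 1: (-0.0412229413)/1 = -0.0412229413
R = 1.4132386002 − 0.0412229413 = 1.3720156589

1.372016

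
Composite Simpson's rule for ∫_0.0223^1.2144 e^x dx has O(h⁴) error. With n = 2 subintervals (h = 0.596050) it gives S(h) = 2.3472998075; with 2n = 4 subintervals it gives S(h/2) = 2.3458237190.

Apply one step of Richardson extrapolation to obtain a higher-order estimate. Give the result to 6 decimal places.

2.345725

Method order is 4; weight 2^4 = 16.
16·2.3458237190 = 37.5331795040; subtract 2.3472998075 → 35.1858796965
Denominator 16 − 1 = 15.
(16·2.3458237190 − 2.3472998075)/(16 − 1) = 2.3457253131
Correction |R − A(h/2)| = 9.841e-05; gap |A(h/2) − A(h)| = 1.476e-03.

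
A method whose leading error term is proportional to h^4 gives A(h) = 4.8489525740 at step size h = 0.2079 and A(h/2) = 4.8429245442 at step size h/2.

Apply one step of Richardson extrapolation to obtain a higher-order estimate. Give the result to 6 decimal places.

r = 4: numerator weight 16, denominator 15.
Top: 16(4.8429245442) − (4.8489525740) = 72.6378401332
Divide by 2^4 − 1 = 15.
72.6378401332 ÷ 15 = 4.8425226755

4.842523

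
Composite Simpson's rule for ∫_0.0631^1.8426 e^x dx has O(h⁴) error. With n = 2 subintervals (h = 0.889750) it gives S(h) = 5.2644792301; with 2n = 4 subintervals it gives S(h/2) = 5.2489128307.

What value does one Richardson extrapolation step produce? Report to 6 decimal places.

Method order is 4; weight 2^4 = 16.
A(h/2) − A(h) = 5.2489128307 − 5.2644792301 = -0.0155663994
Correction (A(h/2) − A(h))/(16 − 1) = (-0.0155663994)/15 = -0.0010377600
R = A(h/2) + (A(h/2) − A(h))/15 = 5.2489128307 − 0.0010377600 = 5.2478750707

5.247875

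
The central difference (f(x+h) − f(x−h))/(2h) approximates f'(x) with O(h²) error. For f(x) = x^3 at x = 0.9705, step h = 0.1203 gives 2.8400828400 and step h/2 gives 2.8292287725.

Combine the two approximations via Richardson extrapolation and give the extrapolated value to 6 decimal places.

r = 2, so 2^r = 4.
4 × 2.8292287725 − 2.8400828400 = 8.4768322500
(4 × 2.8292287725 − 2.8400828400)/(4 − 1) = 2.8256107500
Gap between inputs: 1.085e-02; correction applied: −0.0036180225.

2.825611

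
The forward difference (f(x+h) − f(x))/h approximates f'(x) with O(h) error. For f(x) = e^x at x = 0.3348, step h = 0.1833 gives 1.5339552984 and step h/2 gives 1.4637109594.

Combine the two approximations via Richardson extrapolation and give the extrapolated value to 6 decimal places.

Order 1 gives 2^r = 2 and 2^r − 1 = 1.
Top: 2(1.4637109594) − (1.5339552984) = 1.3934666204
Denominator 2 − 1 = 1.
Result: 1.3934666204

1.393467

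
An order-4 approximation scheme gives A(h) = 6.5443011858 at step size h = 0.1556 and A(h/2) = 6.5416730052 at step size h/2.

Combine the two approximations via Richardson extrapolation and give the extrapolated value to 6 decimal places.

6.541498

With r = 4 the leading error scales as h^4, so the weight is 2^4 = 16.
Numerator 16·A(h/2) − A(h) = 16·6.5416730052 − 6.5443011858 = 98.1224668974
Denominator 16 − 1 = 15.
So the Richardson estimate is 6.5414977932.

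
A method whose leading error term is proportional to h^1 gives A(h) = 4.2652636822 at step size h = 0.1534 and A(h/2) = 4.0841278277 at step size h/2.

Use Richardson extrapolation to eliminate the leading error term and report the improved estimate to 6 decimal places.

Error is O(h^1); halving h shrinks it by 2^1 = 2.
Top: 2(4.0841278277) − (4.2652636822) = 3.9029919732
Divide by 2^1 − 1 = 1.
R = 3.9029919732/1 = 3.9029919732

3.902992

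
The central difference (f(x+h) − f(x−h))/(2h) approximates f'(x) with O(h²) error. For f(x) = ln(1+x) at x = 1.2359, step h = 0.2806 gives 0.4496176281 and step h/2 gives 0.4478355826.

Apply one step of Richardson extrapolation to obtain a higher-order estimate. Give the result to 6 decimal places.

0.447242

The method has order 2: 2^2 = 4.
Top: 4(0.4478355826) − (0.4496176281) = 1.3417247023
(4 × 0.4478355826 − 0.4496176281)/(4 − 1) = 0.4472415674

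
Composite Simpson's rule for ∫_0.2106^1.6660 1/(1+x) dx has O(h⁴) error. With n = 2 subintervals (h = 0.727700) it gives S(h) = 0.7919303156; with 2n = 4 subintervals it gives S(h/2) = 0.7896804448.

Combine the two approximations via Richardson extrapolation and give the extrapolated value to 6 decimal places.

r = 4, so 2^r = 16.
Weighted: 12.6348871168 − 0.7919303156 = 11.8429568012
R = 11.8429568012/15 = 0.7895304534
Gap between inputs: 2.250e-03; correction applied: −0.0001499914.

0.789530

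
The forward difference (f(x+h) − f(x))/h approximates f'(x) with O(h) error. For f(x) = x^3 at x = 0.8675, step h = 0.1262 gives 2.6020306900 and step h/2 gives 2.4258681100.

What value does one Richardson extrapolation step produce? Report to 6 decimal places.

2.249706

The method has order 1: 2^1 = 2.
Top: 2(2.4258681100) − (2.6020306900) = 2.2497055300
Denominator 2 − 1 = 1.
Result: 2.2497055300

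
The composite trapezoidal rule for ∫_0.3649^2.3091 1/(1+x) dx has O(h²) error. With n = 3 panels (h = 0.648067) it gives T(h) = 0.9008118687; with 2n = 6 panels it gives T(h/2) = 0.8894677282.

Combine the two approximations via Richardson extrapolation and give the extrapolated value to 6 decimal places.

0.885686

Error is O(h^2); halving h shrinks it by 2^2 = 4.
4 × 0.8894677282 − 0.9008118687 = 2.6570590441
Extrapolated: 2.6570590441 / 3 = 0.8856863480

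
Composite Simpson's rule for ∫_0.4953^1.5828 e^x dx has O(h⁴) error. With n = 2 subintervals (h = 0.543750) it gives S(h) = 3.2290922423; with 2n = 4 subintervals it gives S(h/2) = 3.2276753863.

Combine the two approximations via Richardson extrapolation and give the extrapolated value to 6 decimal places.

Method order is 4; weight 2^4 = 16.
16 × 3.2276753863 − 3.2290922423 = 48.4137139385
Extrapolated: 48.4137139385 / 15 = 3.2275809292

3.227581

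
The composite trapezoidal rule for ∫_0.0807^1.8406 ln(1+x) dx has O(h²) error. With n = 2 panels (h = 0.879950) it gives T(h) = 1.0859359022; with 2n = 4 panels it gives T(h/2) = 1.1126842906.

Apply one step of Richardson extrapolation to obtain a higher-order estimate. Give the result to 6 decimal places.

The method has order 2: 2^2 = 4.
4*1.1126842906 = 4.4507371624; subtract 1.0859359022 → 3.3648012602
Divide by 2^2 − 1 = 3.
Result: 1.1216004201

1.121600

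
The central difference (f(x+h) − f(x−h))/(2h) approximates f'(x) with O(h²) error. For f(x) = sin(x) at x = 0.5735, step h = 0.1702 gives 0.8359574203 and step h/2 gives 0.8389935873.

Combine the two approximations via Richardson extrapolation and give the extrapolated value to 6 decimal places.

Leading term ∝ h^2; use weight 4 = 2^2.
Weighted: 3.3559743492 − 0.8359574203 = 2.5200169289
Denominator 4 − 1 = 3.
Extrapolated: 2.5200169289 / 3 = 0.8400056430
Gap between inputs: 3.036e-03; correction applied: +0.0010120557.

0.840006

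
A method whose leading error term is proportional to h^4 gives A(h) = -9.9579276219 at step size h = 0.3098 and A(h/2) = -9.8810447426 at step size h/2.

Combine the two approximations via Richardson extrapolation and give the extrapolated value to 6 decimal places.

Method order is 4; weight 2^4 = 16.
Difference of the inputs: -9.8810447426 − (-9.9579276219) = 0.0768828793
Correction (A(h/2) − A(h))/(16 − 1) = 0.0768828793/15 = 0.0051255253
R = A(h/2) + (A(h/2) − A(h))/15 = -9.8810447426 + 0.0051255253 = -9.8759192173

-9.875919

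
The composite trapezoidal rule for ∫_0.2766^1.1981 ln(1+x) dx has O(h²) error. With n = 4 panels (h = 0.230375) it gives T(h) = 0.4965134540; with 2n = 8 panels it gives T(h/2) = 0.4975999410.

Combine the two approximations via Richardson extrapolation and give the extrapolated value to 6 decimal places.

Error is O(h^2); halving h shrinks it by 2^2 = 4.
Top: 4(0.4975999410) − (0.4965134540) = 1.4938863100
(4*0.4975999410 − 0.4965134540)/(4 − 1) = 0.4979621033

0.497962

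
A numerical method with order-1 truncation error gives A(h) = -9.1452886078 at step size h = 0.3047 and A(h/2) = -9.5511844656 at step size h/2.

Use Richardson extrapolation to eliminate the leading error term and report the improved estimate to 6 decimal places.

r = 1, so 2^r = 2.
Difference of the inputs: -9.5511844656 − (-9.1452886078) = -0.4058958578
Correction (A(h/2) − A(h))/(2 − 1) = (-0.4058958578)/1 = -0.4058958578
R = -9.5511844656 − 0.4058958578 = -9.9570803234

-9.957080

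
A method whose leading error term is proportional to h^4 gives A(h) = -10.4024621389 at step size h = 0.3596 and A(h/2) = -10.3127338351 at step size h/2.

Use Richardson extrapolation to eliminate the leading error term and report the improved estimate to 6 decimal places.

-10.306752

r = 4, so 2^r = 16.
A(h/2) − A(h) = -10.3127338351 − (-10.4024621389) = 0.0897283038
Divide by 2^4 − 1 = 15: 0.0897283038/15 = 0.0059818869
R = -10.3127338351 + 0.0059818869 = -10.3067519482
Shift from A(h/2): +0.0059818869.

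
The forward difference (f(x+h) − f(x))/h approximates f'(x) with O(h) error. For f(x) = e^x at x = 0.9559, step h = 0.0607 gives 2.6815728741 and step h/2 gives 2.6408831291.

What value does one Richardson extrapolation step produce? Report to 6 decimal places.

Order 1 gives 2^r = 2 and 2^r − 1 = 1.
2^1 × A(h/2) = 5.2817662582; minus A(h) gives 2.6001933841.
2.6001933841 ÷ 1 = 2.6001933841

2.600193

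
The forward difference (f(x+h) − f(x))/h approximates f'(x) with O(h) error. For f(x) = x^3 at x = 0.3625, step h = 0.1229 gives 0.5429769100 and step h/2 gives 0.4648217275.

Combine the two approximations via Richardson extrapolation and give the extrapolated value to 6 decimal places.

Order 1 gives 2^r = 2 and 2^r − 1 = 1.
2^1·A(h/2) = 0.9296434550; minus A(h) gives 0.3866665450.
R = 0.3866665450/1 = 0.3866665450

0.386667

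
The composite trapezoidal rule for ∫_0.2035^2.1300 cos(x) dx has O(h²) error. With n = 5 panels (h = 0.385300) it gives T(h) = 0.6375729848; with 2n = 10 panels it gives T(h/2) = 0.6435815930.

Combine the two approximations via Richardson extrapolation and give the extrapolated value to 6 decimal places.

The method has order 2: 2^2 = 4.
4·0.6435815930 − 0.6375729848 = 1.9367533872
Extrapolated: 1.9367533872 / 3 = 0.6455844624
Gap between inputs: 6.009e-03; correction applied: +0.0020028694.

0.645584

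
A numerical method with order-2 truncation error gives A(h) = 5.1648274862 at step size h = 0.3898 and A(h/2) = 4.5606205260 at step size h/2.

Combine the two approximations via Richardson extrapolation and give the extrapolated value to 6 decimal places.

r = 2: numerator weight 4, denominator 3.
Numerator 4×A(h/2) − A(h) = 4×4.5606205260 − 5.1648274862 = 13.0776546178
Divide by 2^2 − 1 = 3.
Extrapolated: 13.0776546178 / 3 = 4.3592182059

4.359218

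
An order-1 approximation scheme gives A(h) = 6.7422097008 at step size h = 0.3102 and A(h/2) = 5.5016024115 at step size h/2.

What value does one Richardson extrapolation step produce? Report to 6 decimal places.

4.260995

r = 1: numerator weight 2, denominator 1.
Difference of the inputs: 5.5016024115 − 6.7422097008 = -1.2406072893
Divide by 2^1 − 1 = 1: (-1.2406072893)/1 = -1.2406072893
R = A(h/2) + (A(h/2) − A(h))/1 = 5.5016024115 − 1.2406072893 = 4.2609951222
Correction |R − A(h/2)| = 1.241e+00; gap |A(h/2) − A(h)| = 1.241e+00.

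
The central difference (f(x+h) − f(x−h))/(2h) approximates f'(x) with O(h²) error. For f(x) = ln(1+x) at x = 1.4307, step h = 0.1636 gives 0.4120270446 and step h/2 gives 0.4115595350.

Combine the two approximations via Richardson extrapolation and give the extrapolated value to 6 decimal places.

The method has order 2: 2^2 = 4.
Numerator 4*A(h/2) − A(h) = 4*0.4115595350 − 0.4120270446 = 1.2342110954
Denominator 4 − 1 = 3.
(4*0.4115595350 − 0.4120270446)/(4 − 1) = 0.4114036985
Shift from A(h/2): −0.0001558365.

0.411404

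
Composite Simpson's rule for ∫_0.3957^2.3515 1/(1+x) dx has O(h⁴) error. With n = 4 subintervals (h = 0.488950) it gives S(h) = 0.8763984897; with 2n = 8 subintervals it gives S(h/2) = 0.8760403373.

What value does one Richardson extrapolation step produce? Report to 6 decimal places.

With r = 4 the leading error scales as h^4, so the weight is 2^4 = 16.
Numerator 16*A(h/2) − A(h) = 16*0.8760403373 − 0.8763984897 = 13.1402469071
(16*0.8760403373 − 0.8763984897)/(16 − 1) = 0.8760164605
Correction |R − A(h/2)| = 2.388e-05; gap |A(h/2) − A(h)| = 3.582e-04.

0.876016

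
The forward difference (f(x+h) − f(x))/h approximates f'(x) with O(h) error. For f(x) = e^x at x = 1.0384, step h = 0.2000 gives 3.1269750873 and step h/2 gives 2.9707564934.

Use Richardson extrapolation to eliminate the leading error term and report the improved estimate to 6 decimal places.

The method has order 1: 2^1 = 2.
Numerator 2·A(h/2) − A(h) = 2·2.9707564934 − 3.1269750873 = 2.8145378995
Divide by 2^1 − 1 = 1.
(2·2.9707564934 − 3.1269750873)/(2 − 1) = 2.8145378995

2.814538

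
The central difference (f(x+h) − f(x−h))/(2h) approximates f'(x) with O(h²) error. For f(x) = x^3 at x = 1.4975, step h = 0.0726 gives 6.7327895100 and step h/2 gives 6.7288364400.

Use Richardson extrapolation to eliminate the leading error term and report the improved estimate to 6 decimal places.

r = 2: numerator weight 4, denominator 3.
4 × 6.7288364400 = 26.9153457600; 26.9153457600 − 6.7327895100 = 20.1825562500
Extrapolated: 20.1825562500 / 3 = 6.7275187500

6.727519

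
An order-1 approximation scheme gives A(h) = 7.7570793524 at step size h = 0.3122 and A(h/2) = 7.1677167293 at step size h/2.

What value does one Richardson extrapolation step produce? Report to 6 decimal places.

6.578354

Method order is 1; weight 2^1 = 2.
A(h/2) − A(h) = 7.1677167293 − 7.7570793524 = -0.5893626231
Correction (A(h/2) − A(h))/(2 − 1) = (-0.5893626231)/1 = -0.5893626231
R = 7.1677167293 − 0.5893626231 = 6.5783541062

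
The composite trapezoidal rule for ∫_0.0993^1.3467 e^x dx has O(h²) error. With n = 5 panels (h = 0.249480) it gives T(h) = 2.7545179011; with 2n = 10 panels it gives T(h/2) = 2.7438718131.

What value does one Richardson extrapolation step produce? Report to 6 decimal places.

2.740323

With r = 2 the leading error scales as h^2, so the weight is 2^2 = 4.
A(h/2) − A(h) = 2.7438718131 − 2.7545179011 = -0.0106460880
Divide by 2^2 − 1 = 3: (-0.0106460880)/3 = -0.0035486960
R = 2.7438718131 − 0.0035486960 = 2.7403231171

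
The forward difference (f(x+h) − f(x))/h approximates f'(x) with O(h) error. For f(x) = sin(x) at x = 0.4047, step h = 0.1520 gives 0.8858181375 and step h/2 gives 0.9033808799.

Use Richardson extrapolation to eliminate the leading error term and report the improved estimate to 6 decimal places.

r = 1, so 2^r = 2.
Weighted: 1.8067617598 − 0.8858181375 = 0.9209436223
Denominator 2 − 1 = 1.
(2*0.9033808799 − 0.8858181375)/(2 − 1) = 0.9209436223

0.920944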